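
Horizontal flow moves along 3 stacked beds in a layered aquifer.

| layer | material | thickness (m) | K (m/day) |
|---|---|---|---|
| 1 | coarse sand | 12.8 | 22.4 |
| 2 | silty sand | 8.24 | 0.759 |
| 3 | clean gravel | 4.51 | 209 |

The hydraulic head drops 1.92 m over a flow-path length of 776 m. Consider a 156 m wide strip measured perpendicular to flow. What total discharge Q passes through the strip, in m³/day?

477

Flow is parallel to layering, so each bed carries its own Darcy discharge and the transmissivities add.
Σ(K_i·b_i) = 22.4×12.8 + 0.759×8.24 + 209×4.51 = 1236 m²/day.
Hydraulic gradient i = Δh / L = 1.92 / 776 = 0.002474.
Q = Σ(K_i·b_i) · W · i = 1236 × 156 × 0.002474 = 476.9 m³/day.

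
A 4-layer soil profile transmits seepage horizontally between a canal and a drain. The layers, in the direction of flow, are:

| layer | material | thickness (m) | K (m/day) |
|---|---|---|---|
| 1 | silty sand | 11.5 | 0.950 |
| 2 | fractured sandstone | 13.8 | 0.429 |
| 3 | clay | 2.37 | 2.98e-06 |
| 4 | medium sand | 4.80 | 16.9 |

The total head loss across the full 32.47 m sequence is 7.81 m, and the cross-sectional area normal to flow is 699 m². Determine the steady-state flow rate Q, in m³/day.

Flow is perpendicular to layering, so the layers act in series and the equivalent K is the thickness-weighted harmonic mean.
Total thickness L = 11.5 + 13.8 + 2.37 + 4.80 = 32.47 m.
Σ(b_i/K_i) = 11.5/0.950 + 13.8/0.429 + 2.37/2.98e-06 + 4.80/16.9 = 7.953e+05 d.
K_eq = L / Σ(b_i/K_i) = 32.47 / 7.953e+05 = 4.082e-05 m/day.
Q = K_eq · A · (Δh/L) = 4.082e-05 × 699 × (7.81/32.47) = 0.006864 m³/day.

0.00686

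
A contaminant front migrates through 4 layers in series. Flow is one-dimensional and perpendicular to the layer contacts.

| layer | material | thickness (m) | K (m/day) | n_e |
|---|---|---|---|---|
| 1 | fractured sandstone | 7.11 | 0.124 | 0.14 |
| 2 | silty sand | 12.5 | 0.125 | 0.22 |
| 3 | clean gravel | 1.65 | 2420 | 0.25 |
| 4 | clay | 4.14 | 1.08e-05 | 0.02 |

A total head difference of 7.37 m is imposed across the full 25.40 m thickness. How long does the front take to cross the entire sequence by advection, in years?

604

With flow normal to the layers, continuity requires the same specific discharge q through every layer.
Σ(b_i/K_i) = 7.11/0.124 + 12.5/0.125 + 1.65/2420 + 4.14/1.08e-05 = 3.835e+05 d.
q = Δh / Σ(b_i/K_i) = 7.37 / 3.835e+05 = 1.922e-05 m/day.
In each layer the seepage velocity is v_i = q/n_i, so the layer transit time is t_i = b_i·n_i / q:
  layer 1 (fractured sandstone): t_1 = 7.11 × 0.14 / 1.922e-05 = 51795 d
  layer 2 (silty sand): t_2 = 12.5 × 0.22 / 1.922e-05 = 1.431e+05 d
  layer 3 (clean gravel): t_3 = 1.65 × 0.25 / 1.922e-05 = 21464 d
  layer 4 (clay): t_4 = 4.14 × 0.02 / 1.922e-05 = 4308 d
Total t = Σ t_i = 2.207e+05 days = 604.1 years.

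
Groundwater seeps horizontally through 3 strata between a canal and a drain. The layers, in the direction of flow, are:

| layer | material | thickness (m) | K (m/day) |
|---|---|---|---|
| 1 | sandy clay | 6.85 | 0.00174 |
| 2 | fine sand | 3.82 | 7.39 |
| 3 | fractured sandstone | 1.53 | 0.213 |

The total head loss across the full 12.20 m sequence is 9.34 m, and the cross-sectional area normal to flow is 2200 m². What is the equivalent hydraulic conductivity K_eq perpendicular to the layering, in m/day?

Flow is perpendicular to layering, so the layers act in series and the equivalent K is the thickness-weighted harmonic mean.
Total thickness L = 6.85 + 3.82 + 1.53 = 12.20 m.
Σ(b_i/K_i) = 6.85/0.00174 + 3.82/7.39 + 1.53/0.213 = 3944 d.
K_eq = L / Σ(b_i/K_i) = 12.20 / 3944 = 0.003093 m/day.

0.00309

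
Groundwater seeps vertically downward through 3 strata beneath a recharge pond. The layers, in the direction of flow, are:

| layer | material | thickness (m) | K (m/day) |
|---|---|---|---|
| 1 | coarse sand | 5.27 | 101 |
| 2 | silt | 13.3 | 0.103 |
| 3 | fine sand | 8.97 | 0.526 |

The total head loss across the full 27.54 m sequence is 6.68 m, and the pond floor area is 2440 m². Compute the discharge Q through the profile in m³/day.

111

Flow is perpendicular to layering, so the layers act in series and the equivalent K is the thickness-weighted harmonic mean.
Total thickness L = 5.27 + 13.3 + 8.97 = 27.54 m.
Σ(b_i/K_i) = 5.27/101 + 13.3/0.103 + 8.97/0.526 = 146.2 d.
K_eq = L / Σ(b_i/K_i) = 27.54 / 146.2 = 0.1883 m/day.
Q = K_eq · A · (Δh/L) = 0.1883 × 2440 × (6.68/27.54) = 111.5 m³/day.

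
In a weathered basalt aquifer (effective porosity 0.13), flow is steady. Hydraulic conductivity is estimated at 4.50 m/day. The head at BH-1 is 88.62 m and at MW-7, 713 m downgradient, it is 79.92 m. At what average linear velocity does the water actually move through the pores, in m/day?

0.422

Hydraulic gradient i = (88.62 − 79.92) / 713 = 8.7 / 713 = 0.01220.
Darcy flux q = K · i = 4.500 × 0.01220 = 0.05491 m/day.
Seepage velocity v = q / n_e = 0.05491 / 0.13 = 0.4224 m/day.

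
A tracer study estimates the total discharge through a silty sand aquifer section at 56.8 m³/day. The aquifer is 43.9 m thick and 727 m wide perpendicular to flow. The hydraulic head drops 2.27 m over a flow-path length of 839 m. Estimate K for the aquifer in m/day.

0.658

Cross-sectional area A = 727 × 43.9 = 31915 m².
Hydraulic gradient i = Δh / L = 2.27 / 839 = 0.002706.
From Q = K·A·i, K = Q / (A·i) = 56.8 / (31915 × 0.002706) = 0.6578 m/day.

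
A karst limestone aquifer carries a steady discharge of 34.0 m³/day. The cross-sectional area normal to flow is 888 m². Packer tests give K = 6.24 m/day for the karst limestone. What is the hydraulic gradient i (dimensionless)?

0.00614

From Q = K·A·i, i = Q / (K·A) = 34.0 / (6.240 × 888.0) = 0.006136.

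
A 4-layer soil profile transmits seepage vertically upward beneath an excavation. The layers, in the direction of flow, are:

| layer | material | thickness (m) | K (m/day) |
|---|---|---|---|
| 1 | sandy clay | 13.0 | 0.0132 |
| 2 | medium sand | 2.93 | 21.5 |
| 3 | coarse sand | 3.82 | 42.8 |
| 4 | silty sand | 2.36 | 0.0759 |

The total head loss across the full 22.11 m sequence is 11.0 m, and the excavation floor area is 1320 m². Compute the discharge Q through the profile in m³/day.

Flow is perpendicular to layering, so the layers act in series and the equivalent K is the thickness-weighted harmonic mean.
Total thickness L = 13.0 + 2.93 + 3.82 + 2.36 = 22.11 m.
Σ(b_i/K_i) = 13.0/0.0132 + 2.93/21.5 + 3.82/42.8 + 2.36/0.0759 = 1016 d.
K_eq = L / Σ(b_i/K_i) = 22.11 / 1016 = 0.02176 m/day.
Q = K_eq · A · (Δh/L) = 0.02176 × 1320 × (11.0/22.11) = 14.29 m³/day.

14.3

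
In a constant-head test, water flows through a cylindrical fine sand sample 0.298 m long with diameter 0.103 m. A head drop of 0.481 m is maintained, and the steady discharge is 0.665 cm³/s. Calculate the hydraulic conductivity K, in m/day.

4.27

Cross-sectional area A = π·(d/2)² = π × (0.103/2)² = 0.008332 m².
Convert discharge: 0.665 cm³/s = 6.650e-07 m³/s.
Darcy's law rearranged: K = Q·L / (A·Δh) = 6.650e-07 × 0.298 / (0.008332 × 0.481) = 4.945e-05 m/s = 4.272 m/day.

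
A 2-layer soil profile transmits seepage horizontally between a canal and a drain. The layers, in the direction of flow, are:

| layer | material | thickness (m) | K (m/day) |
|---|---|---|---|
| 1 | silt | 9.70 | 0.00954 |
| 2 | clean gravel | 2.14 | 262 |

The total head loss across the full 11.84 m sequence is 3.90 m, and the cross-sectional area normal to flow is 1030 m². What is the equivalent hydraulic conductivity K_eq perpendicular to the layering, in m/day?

0.0116

Flow is perpendicular to layering, so the layers act in series and the equivalent K is the thickness-weighted harmonic mean.
Total thickness L = 9.70 + 2.14 = 11.84 m.
Σ(b_i/K_i) = 9.70/0.00954 + 2.14/262 = 1017 d.
K_eq = L / Σ(b_i/K_i) = 11.84 / 1017 = 0.01164 m/day.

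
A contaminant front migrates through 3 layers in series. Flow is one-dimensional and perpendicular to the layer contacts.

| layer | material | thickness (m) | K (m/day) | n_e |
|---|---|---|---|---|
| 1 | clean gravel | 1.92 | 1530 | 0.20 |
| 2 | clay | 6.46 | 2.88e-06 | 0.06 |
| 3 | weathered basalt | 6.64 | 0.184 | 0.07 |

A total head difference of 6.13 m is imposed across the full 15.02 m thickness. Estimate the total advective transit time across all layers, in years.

With flow normal to the layers, continuity requires the same specific discharge q through every layer.
Σ(b_i/K_i) = 1.92/1530 + 6.46/2.88e-06 + 6.64/0.184 = 2.243e+06 d.
q = Δh / Σ(b_i/K_i) = 6.13 / 2.243e+06 = 2.733e-06 m/day.
In each layer the seepage velocity is v_i = q/n_i, so the layer transit time is t_i = b_i·n_i / q:
  layer 1 (clean gravel): t_1 = 1.92 × 0.20 / 2.733e-06 = 1.405e+05 d
  layer 2 (clay): t_2 = 6.46 × 0.06 / 2.733e-06 = 1.418e+05 d
  layer 3 (weathered basalt): t_3 = 6.64 × 0.07 / 2.733e-06 = 1.701e+05 d
Total t = Σ t_i = 4.524e+05 days = 1239 years.

1240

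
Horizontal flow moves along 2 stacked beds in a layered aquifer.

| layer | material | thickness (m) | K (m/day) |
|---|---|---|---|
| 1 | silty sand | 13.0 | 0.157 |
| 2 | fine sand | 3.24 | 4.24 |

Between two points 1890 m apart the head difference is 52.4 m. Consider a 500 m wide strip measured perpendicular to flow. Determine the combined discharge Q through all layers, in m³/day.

Flow is parallel to layering, so each bed carries its own Darcy discharge and the transmissivities add.
Σ(K_i·b_i) = 0.157×13.0 + 4.24×3.24 = 15.78 m²/day.
Hydraulic gradient i = Δh / L = 52.4 / 1890 = 0.02772.
Q = Σ(K_i·b_i) · W · i = 15.78 × 500 × 0.02772 = 218.7 m³/day.

219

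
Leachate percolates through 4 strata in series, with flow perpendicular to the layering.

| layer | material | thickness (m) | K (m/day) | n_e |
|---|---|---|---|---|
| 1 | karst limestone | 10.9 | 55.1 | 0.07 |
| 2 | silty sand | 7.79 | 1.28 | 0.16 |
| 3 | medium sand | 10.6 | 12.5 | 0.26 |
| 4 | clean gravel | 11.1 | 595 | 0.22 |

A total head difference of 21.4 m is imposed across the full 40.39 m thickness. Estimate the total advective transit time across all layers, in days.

With flow normal to the layers, continuity requires the same specific discharge q through every layer.
Σ(b_i/K_i) = 10.9/55.1 + 7.79/1.28 + 10.6/12.5 + 11.1/595 = 7.150 d.
q = Δh / Σ(b_i/K_i) = 21.4 / 7.150 = 2.993 m/day.
In each layer the seepage velocity is v_i = q/n_i, so the layer transit time is t_i = b_i·n_i / q:
  layer 1 (karst limestone): t_1 = 10.9 × 0.07 / 2.993 = 0.2549 d
  layer 2 (silty sand): t_2 = 7.79 × 0.16 / 2.993 = 0.4165 d
  layer 3 (medium sand): t_3 = 10.6 × 0.26 / 2.993 = 0.9209 d
  layer 4 (clean gravel): t_4 = 11.1 × 0.22 / 2.993 = 0.8159 d
Total t = Σ t_i = 2.408 days.

2.41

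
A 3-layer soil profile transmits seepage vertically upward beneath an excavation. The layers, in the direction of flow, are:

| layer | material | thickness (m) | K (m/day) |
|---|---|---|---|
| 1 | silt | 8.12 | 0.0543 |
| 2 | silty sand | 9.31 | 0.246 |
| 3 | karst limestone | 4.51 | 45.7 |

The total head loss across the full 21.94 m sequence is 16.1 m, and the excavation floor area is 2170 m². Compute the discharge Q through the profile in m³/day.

Flow is perpendicular to layering, so the layers act in series and the equivalent K is the thickness-weighted harmonic mean.
Total thickness L = 8.12 + 9.31 + 4.51 = 21.94 m.
Σ(b_i/K_i) = 8.12/0.0543 + 9.31/0.246 + 4.51/45.7 = 187.5 d.
K_eq = L / Σ(b_i/K_i) = 21.94 / 187.5 = 0.1170 m/day.
Q = K_eq · A · (Δh/L) = 0.1170 × 2170 × (16.1/21.94) = 186.3 m³/day.

186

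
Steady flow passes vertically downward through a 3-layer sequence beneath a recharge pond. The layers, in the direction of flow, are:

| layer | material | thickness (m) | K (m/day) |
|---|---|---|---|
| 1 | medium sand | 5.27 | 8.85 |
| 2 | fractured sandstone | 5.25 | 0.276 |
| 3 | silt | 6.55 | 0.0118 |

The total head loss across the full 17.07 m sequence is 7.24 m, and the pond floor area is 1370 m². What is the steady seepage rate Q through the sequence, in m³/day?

17.3

Flow is perpendicular to layering, so the layers act in series and the equivalent K is the thickness-weighted harmonic mean.
Total thickness L = 5.27 + 5.25 + 6.55 = 17.07 m.
Σ(b_i/K_i) = 5.27/8.85 + 5.25/0.276 + 6.55/0.0118 = 574.7 d.
K_eq = L / Σ(b_i/K_i) = 17.07 / 574.7 = 0.02970 m/day.
Q = K_eq · A · (Δh/L) = 0.02970 × 1370 × (7.24/17.07) = 17.26 m³/day.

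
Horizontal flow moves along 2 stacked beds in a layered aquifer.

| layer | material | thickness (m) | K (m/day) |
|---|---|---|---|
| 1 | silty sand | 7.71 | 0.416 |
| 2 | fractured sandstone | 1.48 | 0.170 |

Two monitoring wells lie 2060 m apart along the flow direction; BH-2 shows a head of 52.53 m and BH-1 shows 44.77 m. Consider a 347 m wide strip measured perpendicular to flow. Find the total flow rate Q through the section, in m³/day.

Flow is parallel to layering, so each bed carries its own Darcy discharge and the transmissivities add.
Σ(K_i·b_i) = 0.416×7.71 + 0.170×1.48 = 3.459 m²/day.
Hydraulic gradient i = (52.53 − 44.77) / 2060 = 7.76 / 2060 = 0.003767.
Q = Σ(K_i·b_i) · W · i = 3.459 × 347 × 0.003767 = 4.521 m³/day.

4.52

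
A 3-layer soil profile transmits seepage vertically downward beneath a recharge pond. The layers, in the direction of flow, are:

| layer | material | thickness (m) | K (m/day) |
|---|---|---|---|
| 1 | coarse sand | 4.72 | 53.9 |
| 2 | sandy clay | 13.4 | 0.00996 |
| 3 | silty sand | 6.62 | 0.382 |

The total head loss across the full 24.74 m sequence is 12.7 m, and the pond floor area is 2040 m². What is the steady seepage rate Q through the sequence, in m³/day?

19.0

Flow is perpendicular to layering, so the layers act in series and the equivalent K is the thickness-weighted harmonic mean.
Total thickness L = 4.72 + 13.4 + 6.62 = 24.74 m.
Σ(b_i/K_i) = 4.72/53.9 + 13.4/0.00996 + 6.62/0.382 = 1363 d.
K_eq = L / Σ(b_i/K_i) = 24.74 / 1363 = 0.01815 m/day.
Q = K_eq · A · (Δh/L) = 0.01815 × 2040 × (12.7/24.74) = 19.01 m³/day.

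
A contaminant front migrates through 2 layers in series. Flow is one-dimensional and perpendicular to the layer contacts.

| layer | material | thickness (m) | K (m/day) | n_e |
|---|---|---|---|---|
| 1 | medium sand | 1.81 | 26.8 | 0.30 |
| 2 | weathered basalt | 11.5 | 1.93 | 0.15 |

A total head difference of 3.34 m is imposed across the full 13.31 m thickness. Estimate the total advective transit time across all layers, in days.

4.09

With flow normal to the layers, continuity requires the same specific discharge q through every layer.
Σ(b_i/K_i) = 1.81/26.8 + 11.5/1.93 = 6.026 d.
q = Δh / Σ(b_i/K_i) = 3.34 / 6.026 = 0.5543 m/day.
In each layer the seepage velocity is v_i = q/n_i, so the layer transit time is t_i = b_i·n_i / q:
  layer 1 (medium sand): t_1 = 1.81 × 0.30 / 0.5543 = 0.9797 d
  layer 2 (weathered basalt): t_2 = 11.5 × 0.15 / 0.5543 = 3.112 d
Total t = Σ t_i = 4.092 days.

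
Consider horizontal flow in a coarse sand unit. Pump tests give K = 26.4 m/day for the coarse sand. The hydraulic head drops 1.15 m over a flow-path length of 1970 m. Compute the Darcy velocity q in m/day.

0.0154

Hydraulic gradient i = Δh / L = 1.15 / 1970 = 0.0005838.
Specific discharge q = K · i = 26.40 × 0.0005838 = 0.01541 m/day.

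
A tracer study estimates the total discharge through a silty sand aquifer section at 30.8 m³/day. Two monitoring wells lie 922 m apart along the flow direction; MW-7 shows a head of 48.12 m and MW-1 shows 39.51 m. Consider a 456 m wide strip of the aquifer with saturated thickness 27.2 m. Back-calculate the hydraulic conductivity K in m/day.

0.266

Cross-sectional area A = 456 × 27.2 = 12403 m².
Hydraulic gradient i = (48.12 − 39.51) / 922 = 8.61 / 922 = 0.009338.
From Q = K·A·i, K = Q / (A·i) = 30.8 / (12403 × 0.009338) = 0.2659 m/day.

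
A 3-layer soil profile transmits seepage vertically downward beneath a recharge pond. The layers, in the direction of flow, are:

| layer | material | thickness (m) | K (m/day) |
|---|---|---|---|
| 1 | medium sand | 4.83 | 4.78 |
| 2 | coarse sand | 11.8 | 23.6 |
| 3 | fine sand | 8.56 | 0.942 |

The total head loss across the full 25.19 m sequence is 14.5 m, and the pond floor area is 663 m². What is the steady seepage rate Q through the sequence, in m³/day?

Flow is perpendicular to layering, so the layers act in series and the equivalent K is the thickness-weighted harmonic mean.
Total thickness L = 4.83 + 11.8 + 8.56 = 25.19 m.
Σ(b_i/K_i) = 4.83/4.78 + 11.8/23.6 + 8.56/0.942 = 10.60 d.
K_eq = L / Σ(b_i/K_i) = 25.19 / 10.60 = 2.377 m/day.
Q = K_eq · A · (Δh/L) = 2.377 × 663 × (14.5/25.19) = 907.1 m³/day.

907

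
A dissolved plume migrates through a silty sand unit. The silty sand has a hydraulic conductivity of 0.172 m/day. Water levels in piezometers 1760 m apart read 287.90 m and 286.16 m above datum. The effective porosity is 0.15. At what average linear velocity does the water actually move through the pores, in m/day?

Hydraulic gradient i = (287.90 − 286.16) / 1760 = 1.74 / 1760 = 0.0009886.
Darcy flux q = K · i = 0.1720 × 0.0009886 = 0.0001700 m/day.
Seepage velocity v = q / n_e = 0.0001700 / 0.15 = 0.001134 m/day.

0.00113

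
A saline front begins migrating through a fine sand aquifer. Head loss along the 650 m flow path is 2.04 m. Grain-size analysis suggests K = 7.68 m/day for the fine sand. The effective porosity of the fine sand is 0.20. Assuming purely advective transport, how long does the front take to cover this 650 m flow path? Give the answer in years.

14.8

Hydraulic gradient i = Δh / L = 2.04 / 650 = 0.003138.
Darcy flux q = K · i = 7.680 × 0.003138 = 0.02410 m/day.
Seepage velocity v = q / n_e = 0.02410 / 0.20 = 0.1205 m/day.
Travel time t = L / v = 650 / 0.1205 = 5393 days = 14.77 years.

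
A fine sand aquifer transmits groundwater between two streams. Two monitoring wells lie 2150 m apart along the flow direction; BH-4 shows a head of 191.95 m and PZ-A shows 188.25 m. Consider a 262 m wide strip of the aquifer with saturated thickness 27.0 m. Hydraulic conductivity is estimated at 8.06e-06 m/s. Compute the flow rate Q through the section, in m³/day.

Convert K: 8.06e-06 m/s × 86400 = 0.6964 m/day.
Cross-sectional area A = 262 × 27.0 = 7074 m².
Hydraulic gradient i = (191.95 − 188.25) / 2150 = 3.7 / 2150 = 0.001721.
Darcy's law: Q = K · A · i = 0.6964 × 7074 × 0.001721 = 8.478 m³/day.

8.48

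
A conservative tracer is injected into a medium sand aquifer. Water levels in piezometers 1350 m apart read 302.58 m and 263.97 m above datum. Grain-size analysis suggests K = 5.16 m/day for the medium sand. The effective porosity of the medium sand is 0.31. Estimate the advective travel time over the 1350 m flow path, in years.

7.76

Hydraulic gradient i = (302.58 − 263.97) / 1350 = 38.61 / 1350 = 0.02860.
Darcy flux q = K · i = 5.160 × 0.02860 = 0.1476 m/day.
Seepage velocity v = q / n_e = 0.1476 / 0.31 = 0.4761 m/day.
Travel time t = L / v = 1350 / 0.4761 = 2836 days = 7.764 years.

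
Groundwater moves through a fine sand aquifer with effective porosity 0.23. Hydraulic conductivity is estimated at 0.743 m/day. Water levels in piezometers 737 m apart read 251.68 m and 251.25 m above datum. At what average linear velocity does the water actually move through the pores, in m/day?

0.00188

Hydraulic gradient i = (251.68 − 251.25) / 737 = 0.43 / 737 = 0.0005834.
Darcy flux q = K · i = 0.7430 × 0.0005834 = 0.0004335 m/day.
Seepage velocity v = q / n_e = 0.0004335 / 0.23 = 0.001885 m/day.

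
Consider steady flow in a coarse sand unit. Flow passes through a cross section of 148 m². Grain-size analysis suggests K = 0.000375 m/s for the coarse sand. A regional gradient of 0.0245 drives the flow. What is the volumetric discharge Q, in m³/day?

Convert K: 0.000375 m/s × 86400 = 32.40 m/day.
Hydraulic gradient i = 0.0245.
Darcy's law: Q = K · A · i = 32.40 × 148.0 × 0.02450 = 117.5 m³/day.

117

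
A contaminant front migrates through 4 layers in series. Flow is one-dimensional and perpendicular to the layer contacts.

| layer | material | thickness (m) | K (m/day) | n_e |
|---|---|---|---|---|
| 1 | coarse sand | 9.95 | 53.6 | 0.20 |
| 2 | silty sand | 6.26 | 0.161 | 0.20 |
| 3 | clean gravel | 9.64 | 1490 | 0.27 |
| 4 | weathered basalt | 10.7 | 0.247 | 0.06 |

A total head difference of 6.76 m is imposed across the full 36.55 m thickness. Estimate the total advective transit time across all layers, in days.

79.1

With flow normal to the layers, continuity requires the same specific discharge q through every layer.
Σ(b_i/K_i) = 9.95/53.6 + 6.26/0.161 + 9.64/1490 + 10.7/0.247 = 82.39 d.
q = Δh / Σ(b_i/K_i) = 6.76 / 82.39 = 0.08204 m/day.
In each layer the seepage velocity is v_i = q/n_i, so the layer transit time is t_i = b_i·n_i / q:
  layer 1 (coarse sand): t_1 = 9.95 × 0.20 / 0.08204 = 24.26 d
  layer 2 (silty sand): t_2 = 6.26 × 0.20 / 0.08204 = 15.26 d
  layer 3 (clean gravel): t_3 = 9.64 × 0.27 / 0.08204 = 31.72 d
  layer 4 (weathered basalt): t_4 = 10.7 × 0.06 / 0.08204 = 7.825 d
Total t = Σ t_i = 79.06 days.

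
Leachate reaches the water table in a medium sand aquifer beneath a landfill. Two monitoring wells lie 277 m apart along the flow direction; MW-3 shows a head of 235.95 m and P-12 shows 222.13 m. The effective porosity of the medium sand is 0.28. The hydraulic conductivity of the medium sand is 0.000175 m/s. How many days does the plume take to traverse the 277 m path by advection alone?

Convert K: 0.000175 m/s × 86400 = 15.12 m/day.
Hydraulic gradient i = (235.95 − 222.13) / 277 = 13.82 / 277 = 0.04989.
Darcy flux q = K · i = 15.12 × 0.04989 = 0.7544 m/day.
Seepage velocity v = q / n_e = 0.7544 / 0.28 = 2.694 m/day.
Travel time t = L / v = 277 / 2.694 = 102.8 days.

103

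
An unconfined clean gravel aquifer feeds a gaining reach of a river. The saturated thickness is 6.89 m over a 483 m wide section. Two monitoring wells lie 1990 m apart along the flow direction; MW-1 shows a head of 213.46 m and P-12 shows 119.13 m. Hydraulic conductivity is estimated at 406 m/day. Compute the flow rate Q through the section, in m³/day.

64000

Cross-sectional area A = 483 × 6.89 = 3328 m².
Hydraulic gradient i = (213.46 − 119.13) / 1990 = 94.33 / 1990 = 0.04740.
Darcy's law: Q = K · A · i = 406.0 × 3328 × 0.04740 = 64046 m³/day.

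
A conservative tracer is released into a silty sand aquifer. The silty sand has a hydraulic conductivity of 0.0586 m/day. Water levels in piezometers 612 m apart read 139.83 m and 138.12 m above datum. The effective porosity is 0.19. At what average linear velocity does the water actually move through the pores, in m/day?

Hydraulic gradient i = (139.83 − 138.12) / 612 = 1.71 / 612 = 0.002794.
Darcy flux q = K · i = 0.05860 × 0.002794 = 0.0001637 m/day.
Seepage velocity v = q / n_e = 0.0001637 / 0.19 = 0.0008618 m/day.

0.000862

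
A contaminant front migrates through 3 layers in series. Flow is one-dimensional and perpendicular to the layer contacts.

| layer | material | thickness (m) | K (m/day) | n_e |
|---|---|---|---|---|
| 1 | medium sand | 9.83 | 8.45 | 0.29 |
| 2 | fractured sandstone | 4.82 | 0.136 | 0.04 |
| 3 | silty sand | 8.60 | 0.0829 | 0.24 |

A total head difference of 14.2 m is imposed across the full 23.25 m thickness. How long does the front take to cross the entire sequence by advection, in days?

With flow normal to the layers, continuity requires the same specific discharge q through every layer.
Σ(b_i/K_i) = 9.83/8.45 + 4.82/0.136 + 8.60/0.0829 = 140.3 d.
q = Δh / Σ(b_i/K_i) = 14.2 / 140.3 = 0.1012 m/day.
In each layer the seepage velocity is v_i = q/n_i, so the layer transit time is t_i = b_i·n_i / q:
  layer 1 (medium sand): t_1 = 9.83 × 0.29 / 0.1012 = 28.17 d
  layer 2 (fractured sandstone): t_2 = 4.82 × 0.04 / 0.1012 = 1.906 d
  layer 3 (silty sand): t_3 = 8.60 × 0.24 / 0.1012 = 20.40 d
Total t = Σ t_i = 50.48 days.

50.5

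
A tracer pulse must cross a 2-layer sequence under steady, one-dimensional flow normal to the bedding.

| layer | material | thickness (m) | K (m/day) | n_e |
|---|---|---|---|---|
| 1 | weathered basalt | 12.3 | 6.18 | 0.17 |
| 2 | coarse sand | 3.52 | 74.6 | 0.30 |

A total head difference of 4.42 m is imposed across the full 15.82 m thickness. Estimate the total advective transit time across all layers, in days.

With flow normal to the layers, continuity requires the same specific discharge q through every layer.
Σ(b_i/K_i) = 12.3/6.18 + 3.52/74.6 = 2.037 d.
q = Δh / Σ(b_i/K_i) = 4.42 / 2.037 = 2.169 m/day.
In each layer the seepage velocity is v_i = q/n_i, so the layer transit time is t_i = b_i·n_i / q:
  layer 1 (weathered basalt): t_1 = 12.3 × 0.17 / 2.169 = 0.9639 d
  layer 2 (coarse sand): t_2 = 3.52 × 0.30 / 2.169 = 0.4868 d
Total t = Σ t_i = 1.451 days.

1.45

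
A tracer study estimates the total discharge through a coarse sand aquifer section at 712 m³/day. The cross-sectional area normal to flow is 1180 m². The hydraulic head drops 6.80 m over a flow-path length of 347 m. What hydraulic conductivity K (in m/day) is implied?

Hydraulic gradient i = Δh / L = 6.80 / 347 = 0.01960.
From Q = K·A·i, K = Q / (A·i) = 712 / (1180 × 0.01960) = 30.79 m/day.

30.8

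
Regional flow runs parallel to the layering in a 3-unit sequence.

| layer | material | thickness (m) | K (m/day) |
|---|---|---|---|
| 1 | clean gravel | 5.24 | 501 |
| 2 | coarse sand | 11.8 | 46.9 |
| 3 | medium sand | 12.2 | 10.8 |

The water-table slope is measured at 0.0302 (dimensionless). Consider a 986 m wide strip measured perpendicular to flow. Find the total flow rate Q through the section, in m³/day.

Flow is parallel to layering, so each bed carries its own Darcy discharge and the transmissivities add.
Σ(K_i·b_i) = 501×5.24 + 46.9×11.8 + 10.8×12.2 = 3310 m²/day.
Hydraulic gradient i = 0.0302.
Q = Σ(K_i·b_i) · W · i = 3310 × 986 × 0.03020 = 98575 m³/day.

98600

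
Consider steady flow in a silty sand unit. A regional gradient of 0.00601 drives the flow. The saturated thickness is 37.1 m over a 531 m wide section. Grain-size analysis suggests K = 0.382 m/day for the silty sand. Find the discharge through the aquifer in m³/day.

45.2

Cross-sectional area A = 531 × 37.1 = 19700 m².
Hydraulic gradient i = 0.00601.
Darcy's law: Q = K · A · i = 0.3820 × 19700 × 0.006010 = 45.23 m³/day.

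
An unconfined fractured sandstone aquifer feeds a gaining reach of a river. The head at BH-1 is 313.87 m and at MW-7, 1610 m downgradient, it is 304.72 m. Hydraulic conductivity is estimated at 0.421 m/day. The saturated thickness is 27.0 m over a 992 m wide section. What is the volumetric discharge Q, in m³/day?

Cross-sectional area A = 992 × 27.0 = 26784 m².
Hydraulic gradient i = (313.87 − 304.72) / 1610 = 9.15 / 1610 = 0.005683.
Darcy's law: Q = K · A · i = 0.4210 × 26784 × 0.005683 = 64.08 m³/day.

64.1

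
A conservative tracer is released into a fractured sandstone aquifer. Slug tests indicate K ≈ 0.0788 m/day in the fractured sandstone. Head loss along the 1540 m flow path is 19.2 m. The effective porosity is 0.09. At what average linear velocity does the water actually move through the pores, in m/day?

Hydraulic gradient i = Δh / L = 19.2 / 1540 = 0.01247.
Darcy flux q = K · i = 0.07880 × 0.01247 = 0.0009824 m/day.
Seepage velocity v = q / n_e = 0.0009824 / 0.09 = 0.01092 m/day.

0.0109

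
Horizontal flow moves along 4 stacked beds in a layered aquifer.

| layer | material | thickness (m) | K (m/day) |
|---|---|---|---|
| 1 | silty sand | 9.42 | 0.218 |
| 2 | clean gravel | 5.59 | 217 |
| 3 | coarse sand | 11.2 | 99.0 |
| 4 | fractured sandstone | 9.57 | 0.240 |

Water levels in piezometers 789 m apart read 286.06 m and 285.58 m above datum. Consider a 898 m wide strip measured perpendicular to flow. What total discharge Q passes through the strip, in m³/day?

Flow is parallel to layering, so each bed carries its own Darcy discharge and the transmissivities add.
Σ(K_i·b_i) = 0.218×9.42 + 217×5.59 + 99.0×11.2 + 0.240×9.57 = 2326 m²/day.
Hydraulic gradient i = (286.06 − 285.58) / 789 = 0.48 / 789 = 0.0006084.
Q = Σ(K_i·b_i) · W · i = 2326 × 898 × 0.0006084 = 1271 m³/day.

1270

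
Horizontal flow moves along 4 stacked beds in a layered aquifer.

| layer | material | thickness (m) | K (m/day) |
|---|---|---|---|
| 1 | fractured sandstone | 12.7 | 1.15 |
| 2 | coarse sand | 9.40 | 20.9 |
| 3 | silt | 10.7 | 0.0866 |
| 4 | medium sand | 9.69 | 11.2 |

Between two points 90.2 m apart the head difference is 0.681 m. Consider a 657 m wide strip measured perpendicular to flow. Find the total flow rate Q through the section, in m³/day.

Flow is parallel to layering, so each bed carries its own Darcy discharge and the transmissivities add.
Σ(K_i·b_i) = 1.15×12.7 + 20.9×9.40 + 0.0866×10.7 + 11.2×9.69 = 320.5 m²/day.
Hydraulic gradient i = Δh / L = 0.681 / 90.2 = 0.007550.
Q = Σ(K_i·b_i) · W · i = 320.5 × 657 × 0.007550 = 1590 m³/day.

1590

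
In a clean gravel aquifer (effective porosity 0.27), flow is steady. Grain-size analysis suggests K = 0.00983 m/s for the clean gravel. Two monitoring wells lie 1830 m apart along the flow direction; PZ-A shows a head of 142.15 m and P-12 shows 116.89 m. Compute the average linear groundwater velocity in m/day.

43.4

Convert K: 0.00983 m/s × 86400 = 849.3 m/day.
Hydraulic gradient i = (142.15 − 116.89) / 1830 = 25.26 / 1830 = 0.01380.
Darcy flux q = K · i = 849.3 × 0.01380 = 11.72 m/day.
Seepage velocity v = q / n_e = 11.72 / 0.27 = 43.42 m/day.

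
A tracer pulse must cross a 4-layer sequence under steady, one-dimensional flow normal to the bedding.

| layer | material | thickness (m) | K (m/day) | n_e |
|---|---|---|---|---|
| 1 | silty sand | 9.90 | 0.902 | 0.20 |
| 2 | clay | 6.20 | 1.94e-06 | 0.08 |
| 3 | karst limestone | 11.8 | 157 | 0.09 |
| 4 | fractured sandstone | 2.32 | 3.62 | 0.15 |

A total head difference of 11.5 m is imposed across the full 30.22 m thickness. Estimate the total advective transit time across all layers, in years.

2960

With flow normal to the layers, continuity requires the same specific discharge q through every layer.
Σ(b_i/K_i) = 9.90/0.902 + 6.20/1.94e-06 + 11.8/157 + 2.32/3.62 = 3.196e+06 d.
q = Δh / Σ(b_i/K_i) = 11.5 / 3.196e+06 = 3.598e-06 m/day.
In each layer the seepage velocity is v_i = q/n_i, so the layer transit time is t_i = b_i·n_i / q:
  layer 1 (silty sand): t_1 = 9.90 × 0.20 / 3.598e-06 = 5.502e+05 d
  layer 2 (clay): t_2 = 6.20 × 0.08 / 3.598e-06 = 1.378e+05 d
  layer 3 (karst limestone): t_3 = 11.8 × 0.09 / 3.598e-06 = 2.951e+05 d
  layer 4 (fractured sandstone): t_4 = 2.32 × 0.15 / 3.598e-06 = 96710 d
Total t = Σ t_i = 1.080e+06 days = 2957 years.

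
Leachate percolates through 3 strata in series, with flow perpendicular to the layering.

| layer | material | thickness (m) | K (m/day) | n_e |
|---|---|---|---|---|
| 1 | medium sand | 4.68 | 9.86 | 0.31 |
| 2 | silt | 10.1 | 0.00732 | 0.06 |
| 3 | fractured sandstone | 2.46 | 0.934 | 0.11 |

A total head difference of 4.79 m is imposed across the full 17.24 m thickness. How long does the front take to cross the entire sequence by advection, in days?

672

With flow normal to the layers, continuity requires the same specific discharge q through every layer.
Σ(b_i/K_i) = 4.68/9.86 + 10.1/0.00732 + 2.46/0.934 = 1383 d.
q = Δh / Σ(b_i/K_i) = 4.79 / 1383 = 0.003464 m/day.
In each layer the seepage velocity is v_i = q/n_i, so the layer transit time is t_i = b_i·n_i / q:
  layer 1 (medium sand): t_1 = 4.68 × 0.31 / 0.003464 = 418.9 d
  layer 2 (silt): t_2 = 10.1 × 0.06 / 0.003464 = 175.0 d
  layer 3 (fractured sandstone): t_3 = 2.46 × 0.11 / 0.003464 = 78.12 d
Total t = Σ t_i = 671.9 days.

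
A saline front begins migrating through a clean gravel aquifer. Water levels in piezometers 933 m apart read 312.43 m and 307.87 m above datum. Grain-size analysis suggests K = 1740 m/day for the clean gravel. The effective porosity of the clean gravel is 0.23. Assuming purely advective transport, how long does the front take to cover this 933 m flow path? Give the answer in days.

25.2

Hydraulic gradient i = (312.43 − 307.87) / 933 = 4.56 / 933 = 0.004887.
Darcy flux q = K · i = 1740 × 0.004887 = 8.504 m/day.
Seepage velocity v = q / n_e = 8.504 / 0.23 = 36.97 m/day.
Travel time t = L / v = 933 / 36.97 = 25.23 days.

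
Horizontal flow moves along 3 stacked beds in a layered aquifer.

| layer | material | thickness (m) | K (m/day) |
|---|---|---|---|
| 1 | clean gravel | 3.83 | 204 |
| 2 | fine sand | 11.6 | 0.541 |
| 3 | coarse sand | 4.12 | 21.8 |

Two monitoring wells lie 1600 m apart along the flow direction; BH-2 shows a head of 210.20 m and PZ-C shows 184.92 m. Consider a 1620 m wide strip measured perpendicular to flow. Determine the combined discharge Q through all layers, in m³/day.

22500

Flow is parallel to layering, so each bed carries its own Darcy discharge and the transmissivities add.
Σ(K_i·b_i) = 204×3.83 + 0.541×11.6 + 21.8×4.12 = 877.4 m²/day.
Hydraulic gradient i = (210.20 − 184.92) / 1600 = 25.28 / 1600 = 0.01580.
Q = Σ(K_i·b_i) · W · i = 877.4 × 1620 × 0.01580 = 22458 m³/day.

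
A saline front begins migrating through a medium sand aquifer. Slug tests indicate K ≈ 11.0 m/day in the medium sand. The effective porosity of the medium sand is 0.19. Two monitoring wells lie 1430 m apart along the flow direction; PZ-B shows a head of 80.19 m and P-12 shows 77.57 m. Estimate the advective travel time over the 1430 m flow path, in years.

Hydraulic gradient i = (80.19 − 77.57) / 1430 = 2.62 / 1430 = 0.001832.
Darcy flux q = K · i = 11.00 × 0.001832 = 0.02015 m/day.
Seepage velocity v = q / n_e = 0.02015 / 0.19 = 0.1061 m/day.
Travel time t = L / v = 1430 / 0.1061 = 13481 days = 36.91 years.

36.9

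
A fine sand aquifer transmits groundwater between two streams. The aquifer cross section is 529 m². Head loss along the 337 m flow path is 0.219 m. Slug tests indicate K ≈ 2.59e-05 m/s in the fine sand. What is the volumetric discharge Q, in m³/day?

Convert K: 2.59e-05 m/s × 86400 = 2.238 m/day.
Hydraulic gradient i = Δh / L = 0.219 / 337 = 0.0006499.
Darcy's law: Q = K · A · i = 2.238 × 529.0 × 0.0006499 = 0.7693 m³/day.

0.769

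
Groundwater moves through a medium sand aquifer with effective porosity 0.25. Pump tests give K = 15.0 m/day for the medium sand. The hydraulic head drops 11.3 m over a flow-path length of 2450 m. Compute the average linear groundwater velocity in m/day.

Hydraulic gradient i = Δh / L = 11.3 / 2450 = 0.004612.
Darcy flux q = K · i = 15.00 × 0.004612 = 0.06918 m/day.
Seepage velocity v = q / n_e = 0.06918 / 0.25 = 0.2767 m/day.

0.277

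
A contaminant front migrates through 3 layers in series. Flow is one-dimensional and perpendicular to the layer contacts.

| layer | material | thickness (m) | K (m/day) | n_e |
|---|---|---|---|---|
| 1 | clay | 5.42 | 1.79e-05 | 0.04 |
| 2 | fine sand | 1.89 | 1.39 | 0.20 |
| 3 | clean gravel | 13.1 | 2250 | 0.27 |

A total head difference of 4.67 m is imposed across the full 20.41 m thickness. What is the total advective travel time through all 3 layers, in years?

With flow normal to the layers, continuity requires the same specific discharge q through every layer.
Σ(b_i/K_i) = 5.42/1.79e-05 + 1.89/1.39 + 13.1/2250 = 3.028e+05 d.
q = Δh / Σ(b_i/K_i) = 4.67 / 3.028e+05 = 1.542e-05 m/day.
In each layer the seepage velocity is v_i = q/n_i, so the layer transit time is t_i = b_i·n_i / q:
  layer 1 (clay): t_1 = 5.42 × 0.04 / 1.542e-05 = 14057 d
  layer 2 (fine sand): t_2 = 1.89 × 0.20 / 1.542e-05 = 24509 d
  layer 3 (clean gravel): t_3 = 13.1 × 0.27 / 1.542e-05 = 2.293e+05 d
Total t = Σ t_i = 2.679e+05 days = 733.5 years.

733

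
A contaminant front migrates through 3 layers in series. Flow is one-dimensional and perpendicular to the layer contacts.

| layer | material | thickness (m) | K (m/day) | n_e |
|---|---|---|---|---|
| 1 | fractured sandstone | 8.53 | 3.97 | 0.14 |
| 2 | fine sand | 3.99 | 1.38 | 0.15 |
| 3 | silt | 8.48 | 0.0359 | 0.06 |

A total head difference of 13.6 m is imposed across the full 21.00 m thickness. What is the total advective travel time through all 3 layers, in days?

40.8

With flow normal to the layers, continuity requires the same specific discharge q through every layer.
Σ(b_i/K_i) = 8.53/3.97 + 3.99/1.38 + 8.48/0.0359 = 241.3 d.
q = Δh / Σ(b_i/K_i) = 13.6 / 241.3 = 0.05637 m/day.
In each layer the seepage velocity is v_i = q/n_i, so the layer transit time is t_i = b_i·n_i / q:
  layer 1 (fractured sandstone): t_1 = 8.53 × 0.14 / 0.05637 = 21.18 d
  layer 2 (fine sand): t_2 = 3.99 × 0.15 / 0.05637 = 10.62 d
  layer 3 (silt): t_3 = 8.48 × 0.06 / 0.05637 = 9.026 d
Total t = Σ t_i = 40.83 days.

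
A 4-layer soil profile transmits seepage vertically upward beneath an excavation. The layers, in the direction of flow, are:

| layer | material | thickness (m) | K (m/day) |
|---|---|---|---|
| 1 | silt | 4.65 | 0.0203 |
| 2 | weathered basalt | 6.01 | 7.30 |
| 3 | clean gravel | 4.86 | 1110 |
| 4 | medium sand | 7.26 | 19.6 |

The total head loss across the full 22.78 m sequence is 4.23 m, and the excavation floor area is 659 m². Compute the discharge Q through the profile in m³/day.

Flow is perpendicular to layering, so the layers act in series and the equivalent K is the thickness-weighted harmonic mean.
Total thickness L = 4.65 + 6.01 + 4.86 + 7.26 = 22.78 m.
Σ(b_i/K_i) = 4.65/0.0203 + 6.01/7.30 + 4.86/1110 + 7.26/19.6 = 230.3 d.
K_eq = L / Σ(b_i/K_i) = 22.78 / 230.3 = 0.09893 m/day.
Q = K_eq · A · (Δh/L) = 0.09893 × 659 × (4.23/22.78) = 12.11 m³/day.

12.1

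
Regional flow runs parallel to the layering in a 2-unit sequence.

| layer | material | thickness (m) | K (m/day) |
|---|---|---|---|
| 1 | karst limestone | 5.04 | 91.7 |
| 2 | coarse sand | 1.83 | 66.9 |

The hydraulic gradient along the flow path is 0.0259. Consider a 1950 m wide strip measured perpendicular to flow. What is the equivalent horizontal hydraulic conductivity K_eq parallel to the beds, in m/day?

Flow is parallel to layering, so each bed carries its own Darcy discharge and the transmissivities add.
Σ(K_i·b_i) = 91.7×5.04 + 66.9×1.83 = 584.6 m²/day.
Total thickness b = 6.870 m, so K_eq = Σ(K_i·b_i)/b = 85.09 m/day.

85.1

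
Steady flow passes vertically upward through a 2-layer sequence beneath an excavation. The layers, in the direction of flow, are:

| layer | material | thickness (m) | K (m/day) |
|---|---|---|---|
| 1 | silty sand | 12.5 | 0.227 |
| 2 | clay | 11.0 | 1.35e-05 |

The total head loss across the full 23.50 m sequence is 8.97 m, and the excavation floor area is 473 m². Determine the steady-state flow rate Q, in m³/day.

0.00521

Flow is perpendicular to layering, so the layers act in series and the equivalent K is the thickness-weighted harmonic mean.
Total thickness L = 12.5 + 11.0 = 23.50 m.
Σ(b_i/K_i) = 12.5/0.227 + 11.0/1.35e-05 = 8.149e+05 d.
K_eq = L / Σ(b_i/K_i) = 23.50 / 8.149e+05 = 2.884e-05 m/day.
Q = K_eq · A · (Δh/L) = 2.884e-05 × 473 × (8.97/23.50) = 0.005207 m³/day.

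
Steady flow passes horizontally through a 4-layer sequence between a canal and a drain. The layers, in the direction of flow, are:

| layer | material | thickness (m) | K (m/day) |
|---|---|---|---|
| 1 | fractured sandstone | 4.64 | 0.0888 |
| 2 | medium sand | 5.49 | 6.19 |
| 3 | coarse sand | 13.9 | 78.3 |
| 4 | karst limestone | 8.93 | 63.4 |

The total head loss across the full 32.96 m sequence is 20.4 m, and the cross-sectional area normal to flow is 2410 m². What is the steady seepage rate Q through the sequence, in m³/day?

920

Flow is perpendicular to layering, so the layers act in series and the equivalent K is the thickness-weighted harmonic mean.
Total thickness L = 4.64 + 5.49 + 13.9 + 8.93 = 32.96 m.
Σ(b_i/K_i) = 4.64/0.0888 + 5.49/6.19 + 13.9/78.3 + 8.93/63.4 = 53.46 d.
K_eq = L / Σ(b_i/K_i) = 32.96 / 53.46 = 0.6166 m/day.
Q = K_eq · A · (Δh/L) = 0.6166 × 2410 × (20.4/32.96) = 919.7 m³/day.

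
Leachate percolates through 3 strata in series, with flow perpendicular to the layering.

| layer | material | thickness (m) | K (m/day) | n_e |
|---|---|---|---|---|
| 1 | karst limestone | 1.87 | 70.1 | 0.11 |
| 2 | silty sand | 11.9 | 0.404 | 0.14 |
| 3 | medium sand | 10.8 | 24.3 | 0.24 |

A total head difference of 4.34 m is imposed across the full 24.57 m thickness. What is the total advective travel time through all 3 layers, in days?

30.8

With flow normal to the layers, continuity requires the same specific discharge q through every layer.
Σ(b_i/K_i) = 1.87/70.1 + 11.9/0.404 + 10.8/24.3 = 29.93 d.
q = Δh / Σ(b_i/K_i) = 4.34 / 29.93 = 0.1450 m/day.
In each layer the seepage velocity is v_i = q/n_i, so the layer transit time is t_i = b_i·n_i / q:
  layer 1 (karst limestone): t_1 = 1.87 × 0.11 / 0.1450 = 1.418 d
  layer 2 (silty sand): t_2 = 11.9 × 0.14 / 0.1450 = 11.49 d
  layer 3 (medium sand): t_3 = 10.8 × 0.24 / 0.1450 = 17.87 d
Total t = Σ t_i = 30.78 days.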